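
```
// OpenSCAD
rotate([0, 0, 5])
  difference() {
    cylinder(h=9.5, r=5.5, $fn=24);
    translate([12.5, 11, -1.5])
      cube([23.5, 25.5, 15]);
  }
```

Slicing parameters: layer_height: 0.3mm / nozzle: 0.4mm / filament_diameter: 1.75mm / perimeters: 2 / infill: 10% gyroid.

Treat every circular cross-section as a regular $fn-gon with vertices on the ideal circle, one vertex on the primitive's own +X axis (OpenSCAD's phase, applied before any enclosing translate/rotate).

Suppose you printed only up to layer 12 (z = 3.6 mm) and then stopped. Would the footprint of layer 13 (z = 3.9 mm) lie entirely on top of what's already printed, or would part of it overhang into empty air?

entirely on top

Compare the two slices. At z = 3.6: the r=5.5 cylinder contributes a regular 24-gon of circumradius 5.5 (area = (24/2)·5.500²·sin(360°/24) = 93.95 mm²); the cube at (12.5, 11) (footprint 23.5×25.5) is included at this height (area 599.25 mm²); After the difference (first − rest): starting from the r=5.5 cylinder (93.95 mm²), the 23.5×25.5 cube at (12.5, 11) misses the remaining region (no effect) — area = 93.95 mm²; (rotated 5° about Z; rotation is an isometry so areas/perimeters/island counts are preserved). At z = 3.9: the cylinder: section is a regular 24-gon, circumradius r=5.5 (area = (24/2)·5.500²·sin(360°/24) = 93.95 mm²); the cube at (12.5, 11) (footprint 23.5×25.5) is included at this height (area 599.25 mm²); Taking the first minus the rest: starting from the r=5.5 cylinder (93.95 mm²), the 23.5×25.5 cube at (12.5, 11) misses the remaining region (no effect) — area = 93.95 mm²; (rotated 5° about Z; rotation is an isometry so areas/perimeters/island counts are preserved). Checking containment: the cross-section at z = 3.9 is a subset of the cross-section at z = 3.6.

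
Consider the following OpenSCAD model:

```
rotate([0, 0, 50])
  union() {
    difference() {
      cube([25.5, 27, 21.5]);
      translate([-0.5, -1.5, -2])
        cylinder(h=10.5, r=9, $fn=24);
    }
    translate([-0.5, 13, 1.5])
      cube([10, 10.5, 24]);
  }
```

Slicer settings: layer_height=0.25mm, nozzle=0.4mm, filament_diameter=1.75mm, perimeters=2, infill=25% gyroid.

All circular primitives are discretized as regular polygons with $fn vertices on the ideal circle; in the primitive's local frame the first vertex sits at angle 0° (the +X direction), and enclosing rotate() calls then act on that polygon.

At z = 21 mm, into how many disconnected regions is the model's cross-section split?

1

At z = 21 mm: the cube is present — its section is the full 25.5×27 rectangle; the cylinder at (-0.5, -1.5) does not reach this height (z outside [-2, 8.5]); Taking the first minus the rest: none of the subtracted shapes is present at this height, so the 25.5×27 cube is unchanged — 1 connected region; the cube at (-0.5, 13) is present — its section is the full 10×10.5 rectangle; Combining (union): the regions partially overlap (shared area 99.75 mm²), so overlapping operands fuse into one piece — 1 connected region; (whole slice rotated 50° about Z — lengths, areas and connectivity unchanged). The result has 1 disconnected region.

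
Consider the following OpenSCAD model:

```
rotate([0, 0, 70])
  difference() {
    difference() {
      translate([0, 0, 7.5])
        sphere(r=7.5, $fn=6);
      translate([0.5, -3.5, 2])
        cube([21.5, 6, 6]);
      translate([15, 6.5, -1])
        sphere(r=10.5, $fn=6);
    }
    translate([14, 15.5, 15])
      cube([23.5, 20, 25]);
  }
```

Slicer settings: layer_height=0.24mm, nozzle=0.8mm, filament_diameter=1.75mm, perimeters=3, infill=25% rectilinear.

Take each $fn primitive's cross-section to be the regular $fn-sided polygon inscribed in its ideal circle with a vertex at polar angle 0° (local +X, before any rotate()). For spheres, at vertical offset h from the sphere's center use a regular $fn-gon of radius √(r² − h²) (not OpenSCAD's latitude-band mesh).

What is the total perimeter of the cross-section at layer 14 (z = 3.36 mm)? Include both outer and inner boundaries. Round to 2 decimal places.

44.64 mm

At z = 3.36 mm: the sphere: section is a regular 6-gon, circumradius = √(r²−h²) = √(7.5²−4.14²) = 6.254 (perimeter = 2·6·6.254·sin(180°/6) = 37.52 mm); the 21.5×6 cube at (0.5, -3.5) contributes its full rectangle (perimeter 55.00 mm); the r=10.5 sphere at (15, 6.5) contributes a regular 6-gon of circumradius √(10.5²−4.36²) = 9.552 (perimeter = 2·6·9.552·sin(180°/6) = 57.31 mm); After the difference (first − rest): starting from the r=7.5 sphere, the 21.5×6 cube at (0.5, -3.5) partially overlaps it — only the 29.18 mm² overlap (of its 129.00 mm²) is removed, clipping the outline; the r=10.5 sphere at (15, 6.5) misses the remaining region (no effect) — boundary = 44.64 mm; the cube at (14, 15.5) does not reach this height (z outside [15, 40]); After the difference (first − rest): none of the subtracted shapes is present at this height, so that combined region is unchanged — boundary = 44.64 mm; (rotated 70° about Z; rotation is an isometry so areas/perimeters/island counts are preserved). Overall, the cross-section is a single solid region. Total boundary length (outer) = 44.64 mm.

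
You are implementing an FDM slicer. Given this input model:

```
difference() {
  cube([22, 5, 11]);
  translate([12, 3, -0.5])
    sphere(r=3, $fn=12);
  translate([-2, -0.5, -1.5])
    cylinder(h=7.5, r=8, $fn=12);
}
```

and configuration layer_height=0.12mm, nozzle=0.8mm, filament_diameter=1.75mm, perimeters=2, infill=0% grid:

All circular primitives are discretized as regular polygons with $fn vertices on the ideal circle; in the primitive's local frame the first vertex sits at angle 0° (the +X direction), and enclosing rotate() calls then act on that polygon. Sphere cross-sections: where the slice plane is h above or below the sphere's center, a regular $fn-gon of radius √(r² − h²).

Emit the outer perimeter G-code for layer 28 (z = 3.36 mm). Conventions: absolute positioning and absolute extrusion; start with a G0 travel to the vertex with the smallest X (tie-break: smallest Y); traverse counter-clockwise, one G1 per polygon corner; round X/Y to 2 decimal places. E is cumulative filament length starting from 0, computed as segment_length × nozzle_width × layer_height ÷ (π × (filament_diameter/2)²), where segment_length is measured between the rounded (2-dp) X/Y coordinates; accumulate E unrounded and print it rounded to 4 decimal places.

At z = 3.36 mm: the cube is present — its section is the full 22×5 rectangle; the sphere at (12, 3) is absent (|z−center|=3.860 > r=3); the r=8 cylinder at (-2, -0.5) contributes a regular 12-gon of circumradius 8; Taking the first minus the rest: starting from the 22×5 cube, the r=8 cylinder at (-2, -0.5) partially overlaps it — only the 25.16 mm² overlap (of its 192.00 mm²) is removed, clipping the outline — 1 connected region. The outline is a single polygon with 5 vertices. Extrusion per mm of travel: 0.8 × 0.12 / (π × 0.875²) = 0.039912. Accumulating E over each segment gives final E = 1.8138.

G0 X3.43 Y5.00 Z3.36
G1 X4.93 Y3.50 E0.0847
G1 X5.87 Y0.00 E0.2293
G1 X22.00 Y0.00 E0.8731
G1 X22.00 Y5.00 E1.0727
G1 X3.43 Y5.00 E1.8138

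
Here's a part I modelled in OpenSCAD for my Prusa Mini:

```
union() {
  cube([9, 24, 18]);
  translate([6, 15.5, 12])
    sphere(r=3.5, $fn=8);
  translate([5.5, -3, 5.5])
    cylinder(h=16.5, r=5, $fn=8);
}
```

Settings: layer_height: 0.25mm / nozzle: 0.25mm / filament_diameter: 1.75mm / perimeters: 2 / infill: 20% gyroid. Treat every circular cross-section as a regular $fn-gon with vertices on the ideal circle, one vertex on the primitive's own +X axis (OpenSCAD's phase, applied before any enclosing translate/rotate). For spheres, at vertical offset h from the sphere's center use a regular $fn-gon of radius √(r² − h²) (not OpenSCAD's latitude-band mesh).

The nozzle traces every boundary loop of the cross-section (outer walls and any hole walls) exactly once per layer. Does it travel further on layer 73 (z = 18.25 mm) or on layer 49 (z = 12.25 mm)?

layer 49 (z = 12.25 mm)

Layer 73 (z = 18.25): the cube is not intersected at this z (z outside [0, 18]); the sphere at (6, 15.5) is absent (|z−center|=6.250 > r=3.5); the r=5 cylinder at (5.5, -3) contributes a regular 8-gon of circumradius 5 (perimeter = 2·8·5.000·sin(180°/8) = 30.61 mm); Combining (union): only the r=5 cylinder at (5.5, -3) is present, so the union is just that shape — boundary = 30.61 mm. So its perimeter = 30.61 mm. Layer 49 (z = 12.25): the cube (footprint 9×24) is included at this height (perimeter 66.00 mm); the r=3.5 sphere at (6, 15.5) contributes a regular 8-gon of circumradius √(3.5²−0.25²) = 3.491 (perimeter = 2·8·3.491·sin(180°/8) = 21.38 mm); the r=5 cylinder at (5.5, -3) gives a regular 8-gon of circumradius 5 (constant along its height) (perimeter = 2·8·5.000·sin(180°/8) = 30.61 mm); Combining (union): the regions partially overlap (shared area 42.89 mm²), so the edge portions inside another operand are dropped and the merged outline is re-measured after clipping — boundary = 80.81 mm. So its perimeter = 80.81 mm. Layer 49 is larger (80.81 vs 30.61 mm).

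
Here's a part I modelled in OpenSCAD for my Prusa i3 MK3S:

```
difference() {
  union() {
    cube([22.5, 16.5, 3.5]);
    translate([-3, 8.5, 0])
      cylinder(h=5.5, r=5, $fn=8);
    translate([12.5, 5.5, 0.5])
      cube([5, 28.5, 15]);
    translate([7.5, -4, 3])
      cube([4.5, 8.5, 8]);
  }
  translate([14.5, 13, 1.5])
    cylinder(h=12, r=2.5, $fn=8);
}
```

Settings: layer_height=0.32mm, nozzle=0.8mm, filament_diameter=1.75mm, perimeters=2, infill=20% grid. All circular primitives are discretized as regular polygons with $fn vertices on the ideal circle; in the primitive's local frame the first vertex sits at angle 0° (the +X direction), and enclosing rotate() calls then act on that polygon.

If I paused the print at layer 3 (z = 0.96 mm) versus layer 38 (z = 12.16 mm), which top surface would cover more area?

Layer 3 (z = 0.96): the cube (footprint 22.5×16.5) is included at this height (area 371.25 mm²); the cylinder at (-3, 8.5): section is a regular 8-gon, circumradius r=5 (area = (8/2)·5.000²·sin(360°/8) = 70.71 mm²); the 5×28.5 cube at (12.5, 5.5) contributes its full rectangle (area 142.50 mm²); the cube at (7.5, -4) does not reach this height (z outside [3, 11]); Combining (union): the regions partially overlap — summed areas 584.46 mm² minus the doubly-counted overlap 64.08 mm² gives 520.38 mm² — area = 520.38 mm²; the cylinder at (14.5, 13) does not reach this height (z outside [1.5, 13.5]); Subtracting the remaining from the first: none of the subtracted shapes is present at this height, so that combined region is unchanged — area = 520.38 mm². So its area = 520.38 mm². Layer 38 (z = 12.16): the cube is not intersected at this z (z outside [0, 3.5]); the cylinder at (-3, 8.5) is not intersected at this z (z outside [0, 5.5]); the cube at (12.5, 5.5) (footprint 5×28.5) is included at this height (area 142.50 mm²); the cube at (7.5, -4) is absent (z outside [3, 11]); Combining (union): only the 5×28.5 cube at (12.5, 5.5) is present, so the union is just that shape — area = 142.50 mm²; the cylinder at (14.5, 13): section is a regular 8-gon, circumradius r=2.5 (area = (8/2)·2.500²·sin(360°/8) = 17.68 mm²); Subtracting the remaining from the first: starting from the result so far (142.50 mm²), the r=2.5 cylinder at (14.5, 13) partially overlaps it — only the 17.07 mm² overlap (of its 17.68 mm²) is removed, clipping the outline — area = 125.43 mm². So its area = 125.43 mm². Layer 3 is larger (520.38 vs 125.43 mm²).

layer 3 (z = 0.96 mm)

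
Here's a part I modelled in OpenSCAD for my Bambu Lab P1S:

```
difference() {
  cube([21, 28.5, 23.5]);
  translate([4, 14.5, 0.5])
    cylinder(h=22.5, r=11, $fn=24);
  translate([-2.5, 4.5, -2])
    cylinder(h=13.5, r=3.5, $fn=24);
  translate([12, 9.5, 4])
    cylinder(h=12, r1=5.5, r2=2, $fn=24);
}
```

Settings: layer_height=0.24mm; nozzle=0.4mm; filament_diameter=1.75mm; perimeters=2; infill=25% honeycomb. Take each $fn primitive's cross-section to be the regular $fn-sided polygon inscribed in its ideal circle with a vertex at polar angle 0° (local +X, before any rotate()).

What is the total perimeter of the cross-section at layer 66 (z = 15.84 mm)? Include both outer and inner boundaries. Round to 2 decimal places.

121.76 mm

At z = 15.84 mm: the cube is present — its section is the full 21×28.5 rectangle (perimeter 99.00 mm); the r=11 cylinder at (4, 14.5) contributes a regular 24-gon of circumradius 11 (perimeter = 2·24·11.000·sin(180°/24) = 68.92 mm); the cylinder at (-2.5, 4.5) is absent (z outside [-2, 11.5]); the cone at (12, 9.5) (r1=5.5→r2=2) has section circumradius 2.047 here — a regular 24-gon (perimeter = 2·24·2.047·sin(180°/24) = 12.82 mm); After the difference (first − rest): starting from the 21×28.5 cube, the r=11 cylinder at (4, 14.5) partially overlaps it — only the 273.42 mm² overlap (of its 375.81 mm²) is removed, clipping the outline; the cone at (12, 9.5) partially overlaps it — only the 1.09 mm² overlap (of its 13.01 mm²) is removed, clipping the outline — boundary = 121.76 mm. Overall, the cross-section is a single solid region. Total boundary length (outer) = 121.76 mm.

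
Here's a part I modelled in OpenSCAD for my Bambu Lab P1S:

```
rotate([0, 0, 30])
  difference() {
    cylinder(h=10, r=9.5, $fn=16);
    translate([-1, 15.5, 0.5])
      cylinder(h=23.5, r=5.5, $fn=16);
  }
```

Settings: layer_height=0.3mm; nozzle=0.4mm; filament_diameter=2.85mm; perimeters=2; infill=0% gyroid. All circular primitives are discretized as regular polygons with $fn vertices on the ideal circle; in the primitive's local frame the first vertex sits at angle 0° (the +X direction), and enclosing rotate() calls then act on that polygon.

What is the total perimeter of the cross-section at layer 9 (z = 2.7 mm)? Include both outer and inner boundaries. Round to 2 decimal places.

59.31 mm

At z = 2.7 mm: the r=9.5 cylinder contributes a regular 16-gon of circumradius 9.5 (perimeter = 2·16·9.500·sin(180°/16) = 59.31 mm); the r=5.5 cylinder at (-1, 15.5) gives a regular 16-gon of circumradius 5.5 (constant along its height) (perimeter = 2·16·5.500·sin(180°/16) = 34.34 mm); Subtracting the remaining from the first: starting from the r=9.5 cylinder, the r=5.5 cylinder at (-1, 15.5) misses the remaining region (no effect) — boundary = 59.31 mm; (whole slice rotated 30° about Z — lengths, areas and connectivity unchanged). Overall, the cross-section is a single solid region. Total boundary length (outer) = 59.31 mm.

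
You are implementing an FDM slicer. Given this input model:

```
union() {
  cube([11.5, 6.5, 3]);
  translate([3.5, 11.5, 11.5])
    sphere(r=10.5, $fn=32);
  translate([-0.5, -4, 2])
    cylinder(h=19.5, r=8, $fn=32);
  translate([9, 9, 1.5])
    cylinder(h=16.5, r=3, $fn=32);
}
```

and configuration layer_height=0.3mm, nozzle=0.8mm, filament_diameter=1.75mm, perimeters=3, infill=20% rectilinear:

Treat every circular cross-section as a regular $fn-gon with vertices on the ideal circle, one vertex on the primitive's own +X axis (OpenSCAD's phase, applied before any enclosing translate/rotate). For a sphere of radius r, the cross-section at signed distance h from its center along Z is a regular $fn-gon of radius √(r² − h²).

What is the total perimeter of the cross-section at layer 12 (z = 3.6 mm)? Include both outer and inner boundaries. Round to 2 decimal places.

96.45 mm

At z = 3.6 mm: the cube is absent (z outside [0, 3]); the r=10.5 sphere at (3.5, 11.5) slices to a regular 32-gon of circumradius 6.917 (√(r²−h²) with h=7.9 from center) (perimeter = 2·32·6.917·sin(180°/32) = 43.39 mm); the cylinder at (-0.5, -4): section is a regular 32-gon, circumradius r=8 (perimeter = 2·32·8.000·sin(180°/32) = 50.18 mm); the cylinder at (9, 9): section is a regular 32-gon, circumradius r=3 (perimeter = 2·32·3.000·sin(180°/32) = 18.82 mm); Combining (union): the regions partially overlap (shared area 17.82 mm²), so the edge portions inside another operand are dropped and the merged outline is re-measured after clipping — boundary = 96.45 mm. Overall, the cross-section has 2 separate islands. Total boundary length (outer) = 96.45 mm.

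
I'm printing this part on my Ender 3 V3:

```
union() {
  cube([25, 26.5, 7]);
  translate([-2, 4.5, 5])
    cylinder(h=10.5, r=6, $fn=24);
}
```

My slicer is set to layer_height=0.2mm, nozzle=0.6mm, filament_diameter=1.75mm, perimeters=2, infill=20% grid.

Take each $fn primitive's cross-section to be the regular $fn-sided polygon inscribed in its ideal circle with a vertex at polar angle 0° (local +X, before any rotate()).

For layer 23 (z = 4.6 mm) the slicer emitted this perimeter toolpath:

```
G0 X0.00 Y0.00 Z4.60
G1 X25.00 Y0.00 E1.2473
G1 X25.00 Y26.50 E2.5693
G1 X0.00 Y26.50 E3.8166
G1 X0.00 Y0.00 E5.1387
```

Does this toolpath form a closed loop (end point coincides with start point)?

yes

Start point (G0): (0.00, 0.00). End point (last G1): the path returns to the start — closed.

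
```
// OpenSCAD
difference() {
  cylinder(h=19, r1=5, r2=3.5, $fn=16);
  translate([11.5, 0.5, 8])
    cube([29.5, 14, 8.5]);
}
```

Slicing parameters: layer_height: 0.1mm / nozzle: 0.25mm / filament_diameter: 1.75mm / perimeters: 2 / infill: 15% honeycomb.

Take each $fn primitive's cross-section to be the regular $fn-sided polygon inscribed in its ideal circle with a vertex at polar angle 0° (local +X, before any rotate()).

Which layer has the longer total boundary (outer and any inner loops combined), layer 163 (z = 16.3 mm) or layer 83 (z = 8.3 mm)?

layer 83 (z = 8.3 mm)

Layer 163 (z = 16.3): the cone (r1=5→r2=3.5) has section circumradius 3.713 here — a regular 16-gon (perimeter = 2·16·3.713·sin(180°/16) = 23.18 mm); the 29.5×14 cube at (11.5, 0.5) contributes its full rectangle (perimeter 87.00 mm); Subtracting the remaining from the first: starting from the cone, the 29.5×14 cube at (11.5, 0.5) misses the remaining region (no effect) — boundary = 23.18 mm. So its perimeter = 23.18 mm. Layer 83 (z = 8.3): the cone (r1=5→r2=3.5) has section circumradius 4.345 here — a regular 16-gon (perimeter = 2·16·4.345·sin(180°/16) = 27.12 mm); the cube at (11.5, 0.5) is present — its section is the full 29.5×14 rectangle (perimeter 87.00 mm); Subtracting the remaining from the first: starting from the cone, the 29.5×14 cube at (11.5, 0.5) misses the remaining region (no effect) — boundary = 27.12 mm. So its perimeter = 27.12 mm. Layer 83 is larger (27.12 vs 23.18 mm).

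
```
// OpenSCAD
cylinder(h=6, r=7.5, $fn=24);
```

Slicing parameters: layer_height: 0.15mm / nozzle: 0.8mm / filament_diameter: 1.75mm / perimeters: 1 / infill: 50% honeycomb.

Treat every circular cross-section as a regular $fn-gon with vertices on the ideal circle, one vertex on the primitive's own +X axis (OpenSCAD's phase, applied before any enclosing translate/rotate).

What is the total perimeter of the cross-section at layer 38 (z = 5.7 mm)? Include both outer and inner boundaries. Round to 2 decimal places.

46.99 mm

At z = 5.7 mm: the cylinder: section is a regular 24-gon, circumradius r=7.5 (perimeter = 2·24·7.500·sin(180°/24) = 46.99 mm). Overall, the cross-section is a single solid region. Total boundary length (outer) = 46.99 mm.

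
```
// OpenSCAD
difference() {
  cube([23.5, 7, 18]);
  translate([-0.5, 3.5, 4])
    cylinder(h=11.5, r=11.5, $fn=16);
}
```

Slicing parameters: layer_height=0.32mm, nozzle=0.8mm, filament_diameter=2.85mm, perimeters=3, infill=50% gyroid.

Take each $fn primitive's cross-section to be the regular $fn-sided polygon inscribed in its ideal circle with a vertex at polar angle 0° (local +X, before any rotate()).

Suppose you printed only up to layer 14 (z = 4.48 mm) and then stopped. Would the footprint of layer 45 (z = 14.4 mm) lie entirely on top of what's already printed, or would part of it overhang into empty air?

entirely on top

Compare the two slices. At z = 4.48: the cube is present — its section is the full 23.5×7 rectangle (area 164.50 mm²); the r=11.5 cylinder at (-0.5, 3.5) contributes a regular 16-gon of circumradius 11.5 (area = (16/2)·11.500²·sin(360°/16) = 404.88 mm²); After the difference (first − rest): starting from the 23.5×7 cube (164.50 mm²), the r=11.5 cylinder at (-0.5, 3.5) partially overlaps it — only the 74.56 mm² overlap (of its 404.88 mm²) is removed, clipping the outline — area = 89.94 mm². At z = 14.4: the cube is present — its section is the full 23.5×7 rectangle (area 164.50 mm²); the r=11.5 cylinder at (-0.5, 3.5) contributes a regular 16-gon of circumradius 11.5 (area = (16/2)·11.500²·sin(360°/16) = 404.88 mm²); Taking the first minus the rest: starting from the 23.5×7 cube (164.50 mm²), the r=11.5 cylinder at (-0.5, 3.5) partially overlaps it — only the 74.56 mm² overlap (of its 404.88 mm²) is removed, clipping the outline — area = 89.94 mm². Checking containment: the cross-section at z = 14.4 is a subset of the cross-section at z = 4.48.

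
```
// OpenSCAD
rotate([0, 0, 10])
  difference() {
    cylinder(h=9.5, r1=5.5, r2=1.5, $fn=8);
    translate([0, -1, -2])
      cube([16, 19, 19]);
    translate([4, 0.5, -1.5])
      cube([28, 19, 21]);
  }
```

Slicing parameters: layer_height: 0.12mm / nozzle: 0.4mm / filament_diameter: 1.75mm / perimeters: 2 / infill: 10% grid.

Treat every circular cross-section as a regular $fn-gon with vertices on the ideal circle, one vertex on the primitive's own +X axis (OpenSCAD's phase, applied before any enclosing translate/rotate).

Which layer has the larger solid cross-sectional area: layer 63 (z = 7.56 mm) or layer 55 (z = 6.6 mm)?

layer 55 (z = 6.6 mm)

Layer 63 (z = 7.56): the cone: at t=0.796 of its height the radius interpolates to r₁+(r₂−r₁)t = 2.317, giving a regular 8-gon of that circumradius (area = (8/2)·2.317²·sin(360°/8) = 15.18 mm²); the cube at (0, -1) (footprint 16×19) is included at this height (area 304.00 mm²); the 28×19 cube at (4, 0.5) contributes its full rectangle (area 532.00 mm²); After the difference (first − rest): starting from the cone (15.18 mm²), the 16×19 cube at (0, -1) partially overlaps it — only the 5.91 mm² overlap (of its 304.00 mm²) is removed, clipping the outline; the 28×19 cube at (4, 0.5) misses the remaining region (no effect) — area = 9.28 mm²; (whole slice rotated 10° about Z — lengths, areas and connectivity unchanged). So its area = 9.28 mm². Layer 55 (z = 6.6): the cone contributes a regular 8-gon of circumradius 2.721 (interpolated between r1=5.5 and r2=1.5 at t=0.695) (area = (8/2)·2.721²·sin(360°/8) = 20.94 mm²); the cube at (0, -1) (footprint 16×19) is included at this height (area 304.00 mm²); the cube at (4, 0.5) (footprint 28×19) is included at this height (area 532.00 mm²); After the difference (first − rest): starting from the cone (20.94 mm²), the 16×19 cube at (0, -1) partially overlaps it — only the 7.75 mm² overlap (of its 304.00 mm²) is removed, clipping the outline; the 28×19 cube at (4, 0.5) misses the remaining region (no effect) — area = 13.19 mm²; (whole slice rotated 10° about Z — lengths, areas and connectivity unchanged). So its area = 13.19 mm². Layer 55 is larger (13.19 vs 9.28 mm²).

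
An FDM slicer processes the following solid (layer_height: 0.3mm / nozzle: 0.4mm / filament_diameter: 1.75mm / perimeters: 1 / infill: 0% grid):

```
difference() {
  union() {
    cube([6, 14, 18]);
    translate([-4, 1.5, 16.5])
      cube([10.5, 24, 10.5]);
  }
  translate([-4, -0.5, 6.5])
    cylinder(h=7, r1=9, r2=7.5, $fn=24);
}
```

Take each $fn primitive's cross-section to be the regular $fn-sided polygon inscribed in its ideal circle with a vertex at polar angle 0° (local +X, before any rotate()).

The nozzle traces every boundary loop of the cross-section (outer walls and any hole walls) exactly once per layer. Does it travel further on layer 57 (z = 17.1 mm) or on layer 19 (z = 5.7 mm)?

layer 57 (z = 17.1 mm)

Layer 57 (z = 17.1): the cube is present — its section is the full 6×14 rectangle (perimeter 40.00 mm); the 10.5×24 cube at (-4, 1.5) contributes its full rectangle (perimeter 69.00 mm); Combining (union): the regions partially overlap (shared area 75.00 mm²), so the edge portions inside another operand are dropped and the merged outline is re-measured after clipping — boundary = 72.00 mm; the cone at (-4, -0.5) does not reach this height (z outside [6.5, 13.5]); Taking the first minus the rest: none of the subtracted shapes is present at this height, so the result so far is unchanged — boundary = 72.00 mm. So its perimeter = 72.00 mm. Layer 19 (z = 5.7): the 6×14 cube contributes its full rectangle (perimeter 40.00 mm); the cube at (-4, 1.5) is absent (z outside [16.5, 27]); Merging all regions: only the 6×14 cube is present, so the union is just that shape — boundary = 40.00 mm; the cone at (-4, -0.5) is not intersected at this z (z outside [6.5, 13.5]); Subtracting the remaining from the first: none of the subtracted shapes is present at this height, so the result so far is unchanged — boundary = 40.00 mm. So its perimeter = 40.00 mm. Layer 57 is larger (72.00 vs 40.00 mm).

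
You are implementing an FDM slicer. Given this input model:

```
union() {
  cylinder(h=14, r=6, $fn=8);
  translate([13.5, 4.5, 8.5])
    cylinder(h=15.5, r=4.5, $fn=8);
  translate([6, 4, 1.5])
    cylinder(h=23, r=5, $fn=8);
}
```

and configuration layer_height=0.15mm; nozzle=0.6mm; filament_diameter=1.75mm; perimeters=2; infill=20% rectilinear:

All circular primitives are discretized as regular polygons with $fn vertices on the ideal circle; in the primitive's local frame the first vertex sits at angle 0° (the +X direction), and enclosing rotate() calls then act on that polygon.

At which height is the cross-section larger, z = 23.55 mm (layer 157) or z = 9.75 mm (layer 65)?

layer 65 (z = 9.75 mm)

Layer 157 (z = 23.55): the cylinder is not intersected at this z (z outside [0, 14]); the r=4.5 cylinder at (13.5, 4.5) contributes a regular 8-gon of circumradius 4.5 (area = (8/2)·4.500²·sin(360°/8) = 57.28 mm²); the r=5 cylinder at (6, 4) gives a regular 8-gon of circumradius 5 (constant along its height) (area = (8/2)·5.000²·sin(360°/8) = 70.71 mm²); Combining (union): the regions partially overlap — summed areas 127.99 mm² minus the doubly-counted overlap 4.78 mm² gives 123.21 mm² — area = 123.21 mm². So its area = 123.21 mm². Layer 65 (z = 9.75): the r=6 cylinder contributes a regular 8-gon of circumradius 6 (area = (8/2)·6.000²·sin(360°/8) = 101.82 mm²); the r=4.5 cylinder at (13.5, 4.5) contributes a regular 8-gon of circumradius 4.5 (area = (8/2)·4.500²·sin(360°/8) = 57.28 mm²); the r=5 cylinder at (6, 4) gives a regular 8-gon of circumradius 5 (constant along its height) (area = (8/2)·5.000²·sin(360°/8) = 70.71 mm²); Combining (union): the regions partially overlap — summed areas 229.81 mm² minus the doubly-counted overlap 21.50 mm² gives 208.31 mm² — area = 208.31 mm². So its area = 208.31 mm². Layer 65 is larger (208.31 vs 123.21 mm²).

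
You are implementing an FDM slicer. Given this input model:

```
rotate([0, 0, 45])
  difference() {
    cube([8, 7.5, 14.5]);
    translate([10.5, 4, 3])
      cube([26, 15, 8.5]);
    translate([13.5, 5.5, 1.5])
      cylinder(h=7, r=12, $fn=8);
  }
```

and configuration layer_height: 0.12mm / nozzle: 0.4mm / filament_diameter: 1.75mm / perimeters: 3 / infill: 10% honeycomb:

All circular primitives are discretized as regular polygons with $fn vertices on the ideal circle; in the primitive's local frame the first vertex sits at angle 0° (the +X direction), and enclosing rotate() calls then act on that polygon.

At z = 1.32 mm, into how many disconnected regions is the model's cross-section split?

At z = 1.32 mm: the 8×7.5 cube contributes its full rectangle; the cube at (10.5, 4) is not intersected at this z (z outside [3, 11.5]); the cylinder at (13.5, 5.5) is not intersected at this z (z outside [1.5, 8.5]); After the difference (first − rest): none of the subtracted shapes is present at this height, so the 8×7.5 cube is unchanged — 1 connected region; (whole slice rotated 45° about Z — lengths, areas and connectivity unchanged). The result has 1 disconnected region.

1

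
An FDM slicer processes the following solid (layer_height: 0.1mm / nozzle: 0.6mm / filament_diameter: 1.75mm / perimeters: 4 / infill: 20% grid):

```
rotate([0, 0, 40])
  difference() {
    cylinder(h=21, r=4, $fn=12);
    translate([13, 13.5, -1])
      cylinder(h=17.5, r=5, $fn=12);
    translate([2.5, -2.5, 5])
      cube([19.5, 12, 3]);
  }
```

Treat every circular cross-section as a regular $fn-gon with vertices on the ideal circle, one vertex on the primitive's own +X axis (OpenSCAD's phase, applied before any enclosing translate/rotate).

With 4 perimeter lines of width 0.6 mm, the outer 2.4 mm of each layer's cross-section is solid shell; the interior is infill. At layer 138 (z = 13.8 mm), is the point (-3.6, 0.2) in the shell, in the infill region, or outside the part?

shell

At z = 13.8 mm: the r=4 cylinder gives a regular 12-gon of circumradius 4 (constant along its height); the r=5 cylinder at (13, 13.5) contributes a regular 12-gon of circumradius 5; the cube at (2.5, -2.5) does not reach this height (z outside [5, 8]); Subtracting the remaining from the first: starting from the r=4 cylinder, the r=5 cylinder at (13, 13.5) misses the remaining region (no effect) — 1 connected region; (whole slice rotated 40° about Z — lengths, areas and connectivity unchanged). Overall, the cross-section is a single solid region. Undo the 40° rotation: the query point maps to (-2.629, 2.467) in the un-rotated model frame. The nearest boundary edge runs (-3.46, 2.00)→(-2.00, 3.46); distance from the point to it = 0.26 mm. The point is inside the cross-section, 0.26 mm from the nearest boundary — within the 2.4 mm shell band (4 × 0.6).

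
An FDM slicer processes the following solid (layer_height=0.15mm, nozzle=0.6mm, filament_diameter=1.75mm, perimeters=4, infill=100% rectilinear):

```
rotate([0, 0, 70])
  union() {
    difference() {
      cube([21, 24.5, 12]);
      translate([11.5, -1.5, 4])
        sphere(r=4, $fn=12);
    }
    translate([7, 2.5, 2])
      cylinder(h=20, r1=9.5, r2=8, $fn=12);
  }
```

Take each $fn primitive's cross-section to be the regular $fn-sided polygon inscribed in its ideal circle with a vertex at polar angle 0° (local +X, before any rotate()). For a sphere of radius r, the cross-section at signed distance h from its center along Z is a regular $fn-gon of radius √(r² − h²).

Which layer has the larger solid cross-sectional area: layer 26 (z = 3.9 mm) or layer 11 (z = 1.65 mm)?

layer 26 (z = 3.9 mm)

Layer 26 (z = 3.9): the 21×24.5 cube contributes its full rectangle (area 514.50 mm²); the r=4 sphere at (11.5, -1.5) slices to a regular 12-gon of circumradius 3.999 (√(r²−h²) with h=0.1 from center) (area = (12/2)·3.999²·sin(360°/12) = 47.97 mm²); Taking the first minus the rest: starting from the 21×24.5 cube (514.50 mm²), the r=4 sphere at (11.5, -1.5) partially overlaps it — only the 12.59 mm² overlap (of its 47.97 mm²) is removed, clipping the outline — area = 501.91 mm²; the cone at (7, 2.5): at t=0.095 of its height the radius interpolates to r₁+(r₂−r₁)t = 9.357, giving a regular 12-gon of that circumradius (area = (12/2)·9.357²·sin(360°/12) = 262.69 mm²); Merging all regions: the regions partially overlap — summed areas 764.60 mm² minus the doubly-counted overlap 150.10 mm² gives 614.49 mm² — area = 614.49 mm²; (whole slice rotated 70° about Z — lengths, areas and connectivity unchanged). So its area = 614.49 mm². Layer 11 (z = 1.65): the cube is present — its section is the full 21×24.5 rectangle (area 514.50 mm²); the r=4 sphere at (11.5, -1.5) contributes a regular 12-gon of circumradius √(4²−2.35²) = 3.237 (area = (12/2)·3.237²·sin(360°/12) = 31.43 mm²); Taking the first minus the rest: starting from the 21×24.5 cube (514.50 mm²), the r=4 sphere at (11.5, -1.5) partially overlaps it — only the 6.61 mm² overlap (of its 31.43 mm²) is removed, clipping the outline — area = 507.89 mm²; the cone at (7, 2.5) is absent (z outside [2, 22]); Merging all regions: only the result so far is present, so the union is just that shape — area = 507.89 mm²; (rotated 70° about Z; rotation is an isometry so areas/perimeters/island counts are preserved). So its area = 507.89 mm². Layer 26 is larger (614.49 vs 507.89 mm²).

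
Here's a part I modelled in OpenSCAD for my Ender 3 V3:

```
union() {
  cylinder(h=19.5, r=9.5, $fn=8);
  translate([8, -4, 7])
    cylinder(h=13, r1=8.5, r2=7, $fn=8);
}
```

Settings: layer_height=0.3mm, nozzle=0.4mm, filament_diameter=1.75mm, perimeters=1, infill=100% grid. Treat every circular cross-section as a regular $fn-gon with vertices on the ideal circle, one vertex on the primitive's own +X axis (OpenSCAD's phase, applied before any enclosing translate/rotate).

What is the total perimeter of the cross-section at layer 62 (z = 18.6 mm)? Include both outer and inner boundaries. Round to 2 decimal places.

At z = 18.6 mm: the r=9.5 cylinder contributes a regular 8-gon of circumradius 9.5 (perimeter = 2·8·9.500·sin(180°/8) = 58.17 mm); the cone at (8, -4) (r1=8.5→r2=7) has section circumradius 7.162 here — a regular 8-gon (perimeter = 2·8·7.162·sin(180°/8) = 43.85 mm); Taking the union: the regions partially overlap (shared area 61.59 mm²), so the edge portions inside another operand are dropped and the merged outline is re-measured after clipping — boundary = 71.06 mm. Overall, the cross-section is a single solid region. Total boundary length (outer) = 71.06 mm.

71.06 mm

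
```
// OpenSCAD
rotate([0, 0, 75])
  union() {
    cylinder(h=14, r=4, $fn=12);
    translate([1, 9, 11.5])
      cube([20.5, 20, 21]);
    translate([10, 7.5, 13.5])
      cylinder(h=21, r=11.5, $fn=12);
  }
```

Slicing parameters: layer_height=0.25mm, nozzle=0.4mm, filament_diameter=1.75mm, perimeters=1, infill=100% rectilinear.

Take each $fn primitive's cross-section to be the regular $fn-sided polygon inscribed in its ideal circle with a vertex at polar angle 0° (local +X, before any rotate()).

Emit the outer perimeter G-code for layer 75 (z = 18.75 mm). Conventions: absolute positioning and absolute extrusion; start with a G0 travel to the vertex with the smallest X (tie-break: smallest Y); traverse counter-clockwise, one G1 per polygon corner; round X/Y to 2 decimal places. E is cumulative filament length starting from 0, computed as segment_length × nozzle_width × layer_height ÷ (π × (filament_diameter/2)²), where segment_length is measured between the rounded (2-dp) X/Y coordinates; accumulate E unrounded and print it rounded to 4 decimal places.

At z = 18.75 mm: the cylinder is absent (z outside [0, 14]); the cube at (1, 9) is present — its section is the full 20.5×20 rectangle; the r=11.5 cylinder at (10, 7.5) contributes a regular 12-gon of circumradius 11.5; Merging all regions: the regions partially overlap (shared area 157.52 mm²), so overlapping operands fuse into one piece — 1 connected region; (rotated 75° about Z; rotation is an isometry so areas/perimeters/island counts are preserved). The outline is a single polygon with 13 vertices. Extrusion per mm of travel: 0.4 × 0.25 / (π × 0.875²) = 0.041575. Accumulating E over each segment gives final E = 4.1685.

G0 X-27.75 Y8.47 Z18.75
G1 X-13.47 Y4.64 E0.6147
G1 X-12.79 Y3.47 E0.6709
G1 X-7.63 Y0.49 E0.9187
G1 X-1.68 Y0.49 E1.1660
G1 X3.48 Y3.47 E1.4138
G1 X6.45 Y8.62 E1.6609
G1 X6.45 Y14.58 E1.9087
G1 X3.48 Y19.73 E2.1559
G1 X-1.68 Y22.71 E2.4036
G1 X-3.23 Y22.71 E2.4681
G1 X-3.13 Y23.10 E2.4848
G1 X-22.45 Y28.27 E3.3163
G1 X-27.75 Y8.47 E4.1685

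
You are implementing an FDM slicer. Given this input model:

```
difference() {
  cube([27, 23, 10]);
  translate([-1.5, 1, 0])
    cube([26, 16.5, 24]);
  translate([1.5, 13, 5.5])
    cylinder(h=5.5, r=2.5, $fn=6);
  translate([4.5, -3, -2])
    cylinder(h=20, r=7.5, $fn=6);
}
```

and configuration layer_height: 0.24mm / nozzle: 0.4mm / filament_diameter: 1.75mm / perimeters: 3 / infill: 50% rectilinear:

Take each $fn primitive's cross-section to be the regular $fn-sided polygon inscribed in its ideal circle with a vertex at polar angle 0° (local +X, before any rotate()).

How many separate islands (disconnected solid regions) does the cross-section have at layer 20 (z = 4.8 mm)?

1

At z = 4.8 mm: the 27×23 cube contributes its full rectangle; the cube at (-1.5, 1) is present — its section is the full 26×16.5 rectangle; the cylinder at (1.5, 13) does not reach this height (z outside [5.5, 11]); the cylinder at (4.5, -3): section is a regular 6-gon, circumradius r=7.5; Subtracting the remaining from the first: starting from the 27×23 cube, the 26×16.5 cube at (-1.5, 1) partially overlaps it — only the 404.25 mm² overlap (of its 429.00 mm²) is removed, clipping the outline; the r=7.5 cylinder at (4.5, -3) partially overlaps it — only the 9.98 mm² overlap (of its 146.14 mm²) is removed, clipping the outline — 1 connected region. Overall, the cross-section is a single solid region. Island count = 1.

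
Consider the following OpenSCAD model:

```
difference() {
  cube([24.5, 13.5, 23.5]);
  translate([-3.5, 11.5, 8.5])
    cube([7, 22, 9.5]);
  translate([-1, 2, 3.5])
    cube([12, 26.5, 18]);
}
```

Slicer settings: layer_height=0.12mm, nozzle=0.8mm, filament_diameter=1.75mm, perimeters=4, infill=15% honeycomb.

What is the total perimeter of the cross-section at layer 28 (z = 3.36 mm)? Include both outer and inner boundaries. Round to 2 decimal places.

At z = 3.36 mm: the 24.5×13.5 cube contributes its full rectangle (perimeter 76.00 mm); the cube at (-3.5, 11.5) does not reach this height (z outside [8.5, 18]); the cube at (-1, 2) does not reach this height (z outside [3.5, 21.5]); Taking the first minus the rest: none of the subtracted shapes is present at this height, so the 24.5×13.5 cube is unchanged — boundary = 76.00 mm. Overall, the cross-section is a single solid region. Total boundary length (outer) = 76.00 mm.

76.00 mm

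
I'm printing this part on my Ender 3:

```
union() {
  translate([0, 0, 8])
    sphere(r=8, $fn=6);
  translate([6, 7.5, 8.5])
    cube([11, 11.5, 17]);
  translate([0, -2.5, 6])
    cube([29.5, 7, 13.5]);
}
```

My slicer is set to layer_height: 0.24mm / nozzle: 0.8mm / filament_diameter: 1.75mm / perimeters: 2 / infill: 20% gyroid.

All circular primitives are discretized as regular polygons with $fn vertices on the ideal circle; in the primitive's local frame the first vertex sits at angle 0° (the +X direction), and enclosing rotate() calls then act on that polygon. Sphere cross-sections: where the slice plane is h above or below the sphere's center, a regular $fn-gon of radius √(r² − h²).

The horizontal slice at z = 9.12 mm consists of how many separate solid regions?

At z = 9.12 mm: the r=8 sphere contributes a regular 6-gon of circumradius √(8²−1.12²) = 7.921; the 11×11.5 cube at (6, 7.5) contributes its full rectangle; the cube at (0, -2.5) is present — its section is the full 29.5×7 rectangle; Taking the union: the regions partially overlap (shared area 47.80 mm²), so overlapping operands fuse into one piece — 2 connected regions. The result has 2 disconnected regions.

2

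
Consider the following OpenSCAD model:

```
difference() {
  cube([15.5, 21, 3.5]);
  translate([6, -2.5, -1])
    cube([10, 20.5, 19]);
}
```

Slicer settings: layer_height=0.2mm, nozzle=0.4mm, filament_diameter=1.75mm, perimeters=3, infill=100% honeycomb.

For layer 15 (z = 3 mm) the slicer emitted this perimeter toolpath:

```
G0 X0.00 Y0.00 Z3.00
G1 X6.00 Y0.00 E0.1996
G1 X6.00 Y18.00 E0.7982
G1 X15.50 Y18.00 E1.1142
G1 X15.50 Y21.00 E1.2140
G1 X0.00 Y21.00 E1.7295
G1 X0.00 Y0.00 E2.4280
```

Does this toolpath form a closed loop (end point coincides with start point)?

Start point (G0): (0.00, 0.00). End point (last G1): the path returns to the start — closed.

yes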